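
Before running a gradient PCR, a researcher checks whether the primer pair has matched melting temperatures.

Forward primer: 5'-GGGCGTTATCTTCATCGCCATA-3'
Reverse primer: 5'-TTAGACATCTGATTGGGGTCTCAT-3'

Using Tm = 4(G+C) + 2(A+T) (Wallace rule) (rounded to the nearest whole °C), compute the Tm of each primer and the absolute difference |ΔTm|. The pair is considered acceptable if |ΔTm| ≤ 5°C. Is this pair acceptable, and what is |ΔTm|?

Forward: A=4 T=7 G=5 C=6 → Tm = 2·11 + 4·11 = 66°C.
Reverse: A=5 T=9 G=6 C=4 → Tm = 2·14 + 4·10 = 68°C.
|ΔTm| = |66 − 68| = 2°C, ≤ 5°C.

|ΔTm| = 2°C; the pair is acceptable.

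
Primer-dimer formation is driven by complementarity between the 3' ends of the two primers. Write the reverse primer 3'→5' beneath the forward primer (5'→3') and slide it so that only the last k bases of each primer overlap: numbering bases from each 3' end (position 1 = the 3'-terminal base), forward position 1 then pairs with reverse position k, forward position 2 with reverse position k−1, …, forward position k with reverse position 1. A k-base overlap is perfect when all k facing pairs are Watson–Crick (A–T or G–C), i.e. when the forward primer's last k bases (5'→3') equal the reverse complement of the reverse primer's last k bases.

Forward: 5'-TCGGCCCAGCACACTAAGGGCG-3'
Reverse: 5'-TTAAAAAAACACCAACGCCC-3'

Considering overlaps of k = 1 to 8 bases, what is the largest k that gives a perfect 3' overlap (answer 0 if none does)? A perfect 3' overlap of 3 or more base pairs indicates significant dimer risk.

Longest perfect overlap: 5 complementary base pairs; significant dimer risk (threshold 3).

Last 8 bases (5'→3') — forward …TAAGGGCG, reverse …CAACGCCC.
Reverse complement of the reverse primer's last 8 bases: GGGCGTTG; its first k bases are the reverse complement of the reverse primer's last k bases, so a perfect k-base overlap needs the forward primer's last k bases to equal them.
Comparing (forward last k vs required): k=1: G vs G ✓; k=2: CG vs GG ✗; k=3: GCG vs GGG ✗; k=4: GGCG vs GGGC ✗; k=5: GGGCG vs GGGCG ✓; k=6: AGGGCG vs GGGCGT ✗; k=7: AAGGGCG vs GGGCGTT ✗; k=8: TAAGGGCG vs GGGCGTTG ✗.
Perfect overlaps at k = 1, 5; the largest is 5.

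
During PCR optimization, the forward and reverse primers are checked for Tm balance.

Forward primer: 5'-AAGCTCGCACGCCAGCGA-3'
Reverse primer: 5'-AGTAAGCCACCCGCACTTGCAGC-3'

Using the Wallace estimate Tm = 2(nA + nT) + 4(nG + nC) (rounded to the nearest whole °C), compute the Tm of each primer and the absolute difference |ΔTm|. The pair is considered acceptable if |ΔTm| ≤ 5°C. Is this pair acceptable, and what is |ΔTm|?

Forward: A=5 T=1 G=5 C=7 → Tm = 2·6 + 4·12 = 60°C.
Reverse: A=6 T=3 G=5 C=9 → Tm = 2·9 + 4·14 = 74°C.
|ΔTm| = |60 − 74| = 14°C, > 5°C.

|ΔTm| = 14°C; the pair is not acceptable.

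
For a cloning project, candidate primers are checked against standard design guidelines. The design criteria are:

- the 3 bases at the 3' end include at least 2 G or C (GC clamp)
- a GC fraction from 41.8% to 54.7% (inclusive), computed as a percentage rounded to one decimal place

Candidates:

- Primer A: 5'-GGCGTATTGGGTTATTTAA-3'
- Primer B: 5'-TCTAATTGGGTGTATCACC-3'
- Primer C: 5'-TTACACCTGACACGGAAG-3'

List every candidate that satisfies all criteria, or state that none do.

Primer B only.

Primer A (19 nt, A=4 T=8 G=6 C=1): 3' end TAA has 0 G/C, need ≥2 ✗; GC 7/19 = 36.8%, outside 41.8–54.7% ✗ — fails.
Primer B (19 nt, A=4 T=7 G=4 C=4): 3' end ACC has 2 G/C ✓; GC 8/19 = 42.1% ✓ — passes.
Primer C (18 nt, A=6 T=3 G=4 C=5): 3' end AAG has 1 G/C, need ≥2 ✗; GC 9/18 = 50.0% ✓ — fails.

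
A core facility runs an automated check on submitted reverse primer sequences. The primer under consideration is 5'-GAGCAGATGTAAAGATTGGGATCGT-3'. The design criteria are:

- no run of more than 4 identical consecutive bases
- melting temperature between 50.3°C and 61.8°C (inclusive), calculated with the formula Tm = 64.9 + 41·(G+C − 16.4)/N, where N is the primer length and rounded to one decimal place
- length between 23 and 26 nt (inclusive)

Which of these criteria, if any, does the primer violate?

Meets all criteria.

Base counts: A=8, T=6, G=9, C=2 (length 25).
homopolymer run: longest run = 3 ✓
Tm: Tm = 64.9 + 41·(11 − 16.4)/25 = 56.0°C ✓
length: length 25 ✓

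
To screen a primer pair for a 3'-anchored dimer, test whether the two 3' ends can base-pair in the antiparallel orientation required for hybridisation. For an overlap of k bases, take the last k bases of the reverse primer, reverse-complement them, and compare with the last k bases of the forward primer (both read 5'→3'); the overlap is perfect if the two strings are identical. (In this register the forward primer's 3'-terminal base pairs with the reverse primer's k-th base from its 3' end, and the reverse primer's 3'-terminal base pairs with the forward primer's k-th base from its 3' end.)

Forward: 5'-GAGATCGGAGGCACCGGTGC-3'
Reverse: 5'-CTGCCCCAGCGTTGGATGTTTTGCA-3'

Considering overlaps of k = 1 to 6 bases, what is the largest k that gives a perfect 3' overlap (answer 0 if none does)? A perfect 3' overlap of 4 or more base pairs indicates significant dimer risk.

Longest perfect overlap: 3 complementary base pairs; below the dimer-risk threshold (threshold 4).

Last 6 bases (5'→3') — forward …CGGTGC, reverse …TTTGCA.
Reverse complement of the reverse primer's last 6 bases: TGCAAA; its first k bases are the reverse complement of the reverse primer's last k bases, so a perfect k-base overlap needs the forward primer's last k bases to equal them.
Comparing (forward last k vs required): k=1: C vs T ✗; k=2: GC vs TG ✗; k=3: TGC vs TGC ✓; k=4: GTGC vs TGCA ✗; k=5: GGTGC vs TGCAA ✗; k=6: CGGTGC vs TGCAAA ✗.
Only k = 3 is perfect, so the longest perfect 3' overlap is 3.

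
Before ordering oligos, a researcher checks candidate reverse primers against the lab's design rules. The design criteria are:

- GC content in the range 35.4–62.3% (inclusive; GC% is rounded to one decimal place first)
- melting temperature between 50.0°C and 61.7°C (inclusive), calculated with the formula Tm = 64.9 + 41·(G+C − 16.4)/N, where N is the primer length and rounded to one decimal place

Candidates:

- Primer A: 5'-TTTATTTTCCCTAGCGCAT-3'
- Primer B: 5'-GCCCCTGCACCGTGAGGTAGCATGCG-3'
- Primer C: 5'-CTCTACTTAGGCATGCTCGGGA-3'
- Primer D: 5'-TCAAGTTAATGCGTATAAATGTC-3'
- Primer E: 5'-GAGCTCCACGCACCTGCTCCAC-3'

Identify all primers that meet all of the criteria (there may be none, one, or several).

Primer A (19 nt, A=3 T=9 G=2 C=5): GC 7/19 = 36.8% ✓; Tm = 64.9 + 41·(7 − 16.4)/19 = 44.6°C, outside 50.0–61.7°C ✗ — fails.
Primer B (26 nt, A=4 T=4 G=9 C=9): GC 18/26 = 69.2%, outside 35.4–62.3% ✗; Tm = 64.9 + 41·(18 − 16.4)/26 = 67.4°C, outside 50.0–61.7°C ✗ — fails.
Primer C (22 nt, A=4 T=6 G=6 C=6): GC 12/22 = 54.5% ✓; Tm = 64.9 + 41·(12 − 16.4)/22 = 56.7°C ✓ — passes.
Primer D (23 nt, A=8 T=8 G=4 C=3): GC 7/23 = 30.4%, outside 35.4–62.3% ✗; Tm = 64.9 + 41·(7 − 16.4)/23 = 48.1°C, outside 50.0–61.7°C ✗ — fails.
Primer E (22 nt, A=4 T=3 G=4 C=11): GC 15/22 = 68.2%, outside 35.4–62.3% ✗; Tm = 64.9 + 41·(15 − 16.4)/22 = 62.3°C, outside 50.0–61.7°C ✗ — fails.

Primer C only.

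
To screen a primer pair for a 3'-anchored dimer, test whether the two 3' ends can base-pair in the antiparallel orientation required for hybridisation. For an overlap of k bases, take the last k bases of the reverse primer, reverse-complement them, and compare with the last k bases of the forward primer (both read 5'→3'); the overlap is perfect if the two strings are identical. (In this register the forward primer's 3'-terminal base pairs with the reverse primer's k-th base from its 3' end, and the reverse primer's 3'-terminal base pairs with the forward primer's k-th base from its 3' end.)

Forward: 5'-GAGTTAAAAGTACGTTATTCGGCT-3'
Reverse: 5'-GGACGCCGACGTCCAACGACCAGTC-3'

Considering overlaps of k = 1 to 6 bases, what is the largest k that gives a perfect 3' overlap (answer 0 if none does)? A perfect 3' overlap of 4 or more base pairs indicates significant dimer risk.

Longest perfect overlap: 0 complementary base pairs; below the dimer-risk threshold (threshold 4).

Last 6 bases (5'→3') — forward …TCGGCT, reverse …CCAGTC.
Reverse complement of the reverse primer's last 6 bases: GACTGG; its first k bases are the reverse complement of the reverse primer's last k bases, so a perfect k-base overlap needs the forward primer's last k bases to equal them.
Comparing (forward last k vs required): k=1: T vs G ✗; k=2: CT vs GA ✗; k=3: GCT vs GAC ✗; k=4: GGCT vs GACT ✗; k=5: CGGCT vs GACTG ✗; k=6: TCGGCT vs GACTGG ✗.
No overlap length from 1 to 6 is perfect, so the longest perfect 3' overlap is 0.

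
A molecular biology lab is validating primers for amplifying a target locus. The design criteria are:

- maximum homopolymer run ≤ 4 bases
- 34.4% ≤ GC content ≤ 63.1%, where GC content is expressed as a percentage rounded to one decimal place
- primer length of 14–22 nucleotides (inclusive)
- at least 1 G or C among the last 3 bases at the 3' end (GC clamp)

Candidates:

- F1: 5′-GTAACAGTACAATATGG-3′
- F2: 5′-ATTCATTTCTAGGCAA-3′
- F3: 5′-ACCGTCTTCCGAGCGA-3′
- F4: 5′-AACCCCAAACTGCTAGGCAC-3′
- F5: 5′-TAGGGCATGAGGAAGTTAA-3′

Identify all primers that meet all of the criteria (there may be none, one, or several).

F1, F3 and F4.

F1 (17 nt, A=7 T=4 G=4 C=2): longest run = 2 ✓; GC 6/17 = 35.3% ✓; length 17 ✓; 3' end TGG has 2 G/C ✓ — passes.
F2 (16 nt, A=5 T=6 G=2 C=3): longest run = 3 ✓; GC 5/16 = 31.3%, outside 34.4–63.1% ✗; length 16 ✓; 3' end CAA has 1 G/C ✓ — fails.
F3 (16 nt, A=3 T=3 G=4 C=6): longest run = 2 ✓; GC 10/16 = 62.5% ✓; length 16 ✓; 3' end CGA has 2 G/C ✓ — passes.
F4 (20 nt, A=7 T=2 G=3 C=8): longest run = 4 ✓; GC 11/20 = 55.0% ✓; length 20 ✓; 3' end CAC has 2 G/C ✓ — passes.
F5 (19 nt, A=7 T=4 G=7 C=1): longest run = 3 ✓; GC 8/19 = 42.1% ✓; length 19 ✓; 3' end TAA has 0 G/C, need ≥1 ✗ — fails.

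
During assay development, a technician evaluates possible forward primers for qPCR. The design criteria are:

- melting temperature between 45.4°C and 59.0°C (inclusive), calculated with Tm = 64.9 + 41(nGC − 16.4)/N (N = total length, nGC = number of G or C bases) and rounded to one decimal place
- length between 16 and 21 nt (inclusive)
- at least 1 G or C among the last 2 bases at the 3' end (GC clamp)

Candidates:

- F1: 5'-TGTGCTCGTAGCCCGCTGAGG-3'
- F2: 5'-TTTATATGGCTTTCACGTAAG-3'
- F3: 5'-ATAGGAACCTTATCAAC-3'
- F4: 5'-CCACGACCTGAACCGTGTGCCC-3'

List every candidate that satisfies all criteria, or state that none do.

F1 (21 nt, A=2 T=5 G=8 C=6): Tm = 64.9 + 41·(14 − 16.4)/21 = 60.2°C, outside 45.4–59.0°C ✗; length 21 ✓; 3' end GG has 2 G/C ✓ — fails.
F2 (21 nt, A=5 T=9 G=4 C=3): Tm = 64.9 + 41·(7 − 16.4)/21 = 46.5°C ✓; length 21 ✓; 3' end AG has 1 G/C ✓ — passes.
F3 (17 nt, A=7 T=4 G=2 C=4): Tm = 64.9 + 41·(6 − 16.4)/17 = 39.8°C, outside 45.4–59.0°C ✗; length 17 ✓; 3' end AC has 1 G/C ✓ — fails.
F4 (22 nt, A=4 T=3 G=5 C=10): Tm = 64.9 + 41·(15 − 16.4)/22 = 62.3°C, outside 45.4–59.0°C ✗; length 22, outside 16–21 ✗; 3' end CC has 2 G/C ✓ — fails.

F2 only.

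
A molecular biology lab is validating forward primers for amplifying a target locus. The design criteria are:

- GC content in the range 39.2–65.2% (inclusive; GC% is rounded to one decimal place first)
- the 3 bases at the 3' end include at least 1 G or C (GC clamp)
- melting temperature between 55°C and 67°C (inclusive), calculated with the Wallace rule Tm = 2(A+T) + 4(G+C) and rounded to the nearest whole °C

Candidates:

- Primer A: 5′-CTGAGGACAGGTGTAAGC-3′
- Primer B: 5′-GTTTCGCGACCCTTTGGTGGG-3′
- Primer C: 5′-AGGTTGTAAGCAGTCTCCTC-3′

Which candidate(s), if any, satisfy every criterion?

Primer A and Primer C.

Primer A (18 nt, A=5 T=3 G=7 C=3): GC 10/18 = 55.6% ✓; 3' end AGC has 2 G/C ✓; Tm = 2·8 + 4·10 = 56°C ✓ — passes.
Primer B (21 nt, A=1 T=7 G=8 C=5): GC 13/21 = 61.9% ✓; 3' end GGG has 3 G/C ✓; Tm = 2·8 + 4·13 = 68°C, outside 55–67°C ✗ — fails.
Primer C (20 nt, A=4 T=6 G=5 C=5): GC 10/20 = 50.0% ✓; 3' end CTC has 2 G/C ✓; Tm = 2·10 + 4·10 = 60°C ✓ — passes.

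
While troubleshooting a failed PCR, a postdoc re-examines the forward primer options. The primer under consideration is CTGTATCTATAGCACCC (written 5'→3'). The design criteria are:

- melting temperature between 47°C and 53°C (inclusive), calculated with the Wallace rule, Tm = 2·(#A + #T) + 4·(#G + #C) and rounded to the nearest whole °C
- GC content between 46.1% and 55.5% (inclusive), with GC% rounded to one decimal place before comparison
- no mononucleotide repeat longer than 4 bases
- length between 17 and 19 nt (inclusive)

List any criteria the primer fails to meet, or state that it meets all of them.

Base counts: A=4, T=5, G=2, C=6 (length 17).
Tm: Tm = 2·9 + 4·8 = 50°C ✓
GC content: GC 8/17 = 47.1% ✓
homopolymer run: longest run = 3 ✓
length: length 17 ✓

Meets all criteria.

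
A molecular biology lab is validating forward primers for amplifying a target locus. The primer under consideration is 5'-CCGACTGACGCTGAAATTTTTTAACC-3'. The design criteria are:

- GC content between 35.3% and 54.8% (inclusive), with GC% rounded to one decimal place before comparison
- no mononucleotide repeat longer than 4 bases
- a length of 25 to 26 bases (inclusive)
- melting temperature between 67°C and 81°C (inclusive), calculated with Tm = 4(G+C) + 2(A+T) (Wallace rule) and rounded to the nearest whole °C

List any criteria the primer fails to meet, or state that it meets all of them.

Base counts: A=7, T=8, G=4, C=7 (length 26).
GC content: GC 11/26 = 42.3% ✓
homopolymer run: longest run = 6, exceeds 4 ✗
length: length 26 ✓
Tm: Tm = 2·15 + 4·11 = 74°C ✓

Fails: homopolymer run.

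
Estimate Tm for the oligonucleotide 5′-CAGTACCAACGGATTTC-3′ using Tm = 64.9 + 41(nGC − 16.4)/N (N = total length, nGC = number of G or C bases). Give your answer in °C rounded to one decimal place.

44.6°C

Base counts: A=5, T=4, G=3, C=5; G+C = 8, N = 17.
Tm = 64.9 + 41·(8 − 16.4)/17 = 64.9 + -344.40/17 = 44.6°C.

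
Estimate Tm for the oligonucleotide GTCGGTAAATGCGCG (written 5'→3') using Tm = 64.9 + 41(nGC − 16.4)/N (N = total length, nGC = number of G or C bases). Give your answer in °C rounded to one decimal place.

Base counts: A=3, T=3, G=6, C=3; G+C = 9, N = 15.
Tm = 64.9 + 41·(9 − 16.4)/15 = 64.9 + -303.40/15 = 44.7°C.

44.7°C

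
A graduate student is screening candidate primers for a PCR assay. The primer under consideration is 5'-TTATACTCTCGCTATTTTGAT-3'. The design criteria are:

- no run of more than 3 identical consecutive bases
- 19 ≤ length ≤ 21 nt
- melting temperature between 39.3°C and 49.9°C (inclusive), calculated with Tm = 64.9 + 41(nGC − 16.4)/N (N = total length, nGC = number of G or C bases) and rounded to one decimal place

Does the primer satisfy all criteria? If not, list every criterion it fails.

Base counts: A=4, T=11, G=2, C=4 (length 21).
homopolymer run: longest run = 4, exceeds 3 ✗
length: length 21 ✓
Tm: Tm = 64.9 + 41·(6 − 16.4)/21 = 44.6°C ✓

Fails: homopolymer run.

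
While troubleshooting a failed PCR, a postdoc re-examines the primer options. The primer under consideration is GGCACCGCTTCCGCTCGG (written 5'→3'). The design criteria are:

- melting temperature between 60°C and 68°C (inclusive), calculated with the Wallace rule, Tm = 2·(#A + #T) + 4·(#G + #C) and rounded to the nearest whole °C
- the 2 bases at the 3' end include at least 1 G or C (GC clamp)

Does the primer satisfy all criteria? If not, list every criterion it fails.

Meets all criteria.

Base counts: A=1, T=3, G=6, C=8 (length 18).
Tm: Tm = 2·4 + 4·14 = 64°C ✓
GC clamp: 3' end GG has 2 G/C ✓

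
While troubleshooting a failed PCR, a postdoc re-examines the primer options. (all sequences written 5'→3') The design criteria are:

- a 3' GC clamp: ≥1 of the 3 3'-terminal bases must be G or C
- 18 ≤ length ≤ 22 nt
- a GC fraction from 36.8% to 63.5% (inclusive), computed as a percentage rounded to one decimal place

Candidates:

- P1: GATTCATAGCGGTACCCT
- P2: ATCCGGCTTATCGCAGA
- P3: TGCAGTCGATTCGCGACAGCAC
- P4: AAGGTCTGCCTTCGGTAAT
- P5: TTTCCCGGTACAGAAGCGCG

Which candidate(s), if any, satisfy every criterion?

P1, P3 and P5.

P1 (18 nt, A=4 T=5 G=4 C=5): 3' end CCT has 2 G/C ✓; length 18 ✓; GC 9/18 = 50.0% ✓ — passes.
P2 (17 nt, A=4 T=4 G=4 C=5): 3' end AGA has 1 G/C ✓; length 17, outside 18–22 ✗; GC 9/17 = 52.9% ✓ — fails.
P3 (22 nt, A=5 T=4 G=6 C=7): 3' end CAC has 2 G/C ✓; length 22 ✓; GC 13/22 = 59.1% ✓ — passes.
P4 (19 nt, A=4 T=6 G=5 C=4): 3' end AAT has 0 G/C, need ≥1 ✗; length 19 ✓; GC 9/19 = 47.4% ✓ — fails.
P5 (20 nt, A=4 T=4 G=6 C=6): 3' end GCG has 3 G/C ✓; length 20 ✓; GC 12/20 = 60.0% ✓ — passes.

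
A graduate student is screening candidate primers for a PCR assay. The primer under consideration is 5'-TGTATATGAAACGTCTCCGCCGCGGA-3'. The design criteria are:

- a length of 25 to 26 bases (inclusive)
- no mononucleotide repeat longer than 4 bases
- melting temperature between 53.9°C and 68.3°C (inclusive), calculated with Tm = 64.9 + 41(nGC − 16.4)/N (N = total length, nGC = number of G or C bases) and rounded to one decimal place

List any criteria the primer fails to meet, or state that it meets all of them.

Base counts: A=6, T=6, G=7, C=7 (length 26).
length: length 26 ✓
homopolymer run: longest run = 3 ✓
Tm: Tm = 64.9 + 41·(14 − 16.4)/26 = 61.1°C ✓

Meets all criteria.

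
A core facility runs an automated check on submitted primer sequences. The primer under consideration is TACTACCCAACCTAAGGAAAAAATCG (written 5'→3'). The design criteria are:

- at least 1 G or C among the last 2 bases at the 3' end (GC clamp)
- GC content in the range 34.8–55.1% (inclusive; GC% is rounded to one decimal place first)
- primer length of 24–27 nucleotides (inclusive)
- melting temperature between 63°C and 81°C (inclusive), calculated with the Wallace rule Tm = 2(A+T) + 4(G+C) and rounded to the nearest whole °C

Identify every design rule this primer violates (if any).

Base counts: A=12, T=4, G=3, C=7 (length 26).
GC clamp: 3' end CG has 2 G/C ✓
GC content: GC 10/26 = 38.5% ✓
length: length 26 ✓
Tm: Tm = 2·16 + 4·10 = 72°C ✓

Meets all criteria.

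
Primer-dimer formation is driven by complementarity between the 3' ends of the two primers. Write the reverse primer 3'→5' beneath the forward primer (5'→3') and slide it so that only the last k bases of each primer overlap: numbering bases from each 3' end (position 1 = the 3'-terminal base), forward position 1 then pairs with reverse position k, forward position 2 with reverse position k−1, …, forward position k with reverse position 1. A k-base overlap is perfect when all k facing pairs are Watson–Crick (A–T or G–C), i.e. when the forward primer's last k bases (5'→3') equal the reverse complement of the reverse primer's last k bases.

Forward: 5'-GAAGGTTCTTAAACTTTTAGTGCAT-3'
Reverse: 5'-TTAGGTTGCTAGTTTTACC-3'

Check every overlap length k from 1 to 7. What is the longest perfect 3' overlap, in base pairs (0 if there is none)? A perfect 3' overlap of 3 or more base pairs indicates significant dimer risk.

Longest perfect overlap: 0 complementary base pairs; below the dimer-risk threshold (threshold 3).

Last 7 bases (5'→3') — forward …AGTGCAT, reverse …TTTTACC.
Reverse complement of the reverse primer's last 7 bases: GGTAAAA; its first k bases are the reverse complement of the reverse primer's last k bases, so a perfect k-base overlap needs the forward primer's last k bases to equal them.
Comparing (forward last k vs required): k=1: T vs G ✗; k=2: AT vs GG ✗; k=3: CAT vs GGT ✗; k=4: GCAT vs GGTA ✗; k=5: TGCAT vs GGTAA ✗; k=6: GTGCAT vs GGTAAA ✗; k=7: AGTGCAT vs GGTAAAA ✗.
No overlap length from 1 to 7 is perfect, so the longest perfect 3' overlap is 0.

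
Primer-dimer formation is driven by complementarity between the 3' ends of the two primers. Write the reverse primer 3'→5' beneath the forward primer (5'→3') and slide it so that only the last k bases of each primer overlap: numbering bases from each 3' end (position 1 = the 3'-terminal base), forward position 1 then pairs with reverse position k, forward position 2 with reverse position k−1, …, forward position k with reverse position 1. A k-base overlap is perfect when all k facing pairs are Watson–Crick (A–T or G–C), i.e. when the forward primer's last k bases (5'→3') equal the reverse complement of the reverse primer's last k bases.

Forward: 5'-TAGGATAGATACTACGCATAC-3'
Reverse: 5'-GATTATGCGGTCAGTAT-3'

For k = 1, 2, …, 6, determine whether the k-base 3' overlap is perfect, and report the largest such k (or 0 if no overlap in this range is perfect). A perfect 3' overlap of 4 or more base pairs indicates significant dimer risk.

Last 6 bases (5'→3') — forward …GCATAC, reverse …CAGTAT.
Reverse complement of the reverse primer's last 6 bases: ATACTG; its first k bases are the reverse complement of the reverse primer's last k bases, so a perfect k-base overlap needs the forward primer's last k bases to equal them.
Comparing (forward last k vs required): k=1: C vs A ✗; k=2: AC vs AT ✗; k=3: TAC vs ATA ✗; k=4: ATAC vs ATAC ✓; k=5: CATAC vs ATACT ✗; k=6: GCATAC vs ATACTG ✗.
Only k = 4 is perfect, so the longest perfect 3' overlap is 4.

Longest perfect overlap: 4 complementary base pairs; significant dimer risk (threshold 4).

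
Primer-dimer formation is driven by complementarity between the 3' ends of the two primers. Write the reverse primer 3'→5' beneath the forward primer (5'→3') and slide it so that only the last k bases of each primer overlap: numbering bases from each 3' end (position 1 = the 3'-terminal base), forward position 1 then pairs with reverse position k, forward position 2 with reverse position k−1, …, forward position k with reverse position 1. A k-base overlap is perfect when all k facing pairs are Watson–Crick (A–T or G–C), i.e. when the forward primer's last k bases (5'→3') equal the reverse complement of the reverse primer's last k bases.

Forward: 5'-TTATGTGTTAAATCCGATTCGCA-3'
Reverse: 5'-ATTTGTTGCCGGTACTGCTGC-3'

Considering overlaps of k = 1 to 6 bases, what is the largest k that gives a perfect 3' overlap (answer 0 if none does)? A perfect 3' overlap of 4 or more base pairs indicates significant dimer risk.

Longest perfect overlap: 3 complementary base pairs; below the dimer-risk threshold (threshold 4).

Last 6 bases (5'→3') — forward …TTCGCA, reverse …TGCTGC.
Reverse complement of the reverse primer's last 6 bases: GCAGCA; its first k bases are the reverse complement of the reverse primer's last k bases, so a perfect k-base overlap needs the forward primer's last k bases to equal them.
Comparing (forward last k vs required): k=1: A vs G ✗; k=2: CA vs GC ✗; k=3: GCA vs GCA ✓; k=4: CGCA vs GCAG ✗; k=5: TCGCA vs GCAGC ✗; k=6: TTCGCA vs GCAGCA ✗.
Only k = 3 is perfect, so the longest perfect 3' overlap is 3.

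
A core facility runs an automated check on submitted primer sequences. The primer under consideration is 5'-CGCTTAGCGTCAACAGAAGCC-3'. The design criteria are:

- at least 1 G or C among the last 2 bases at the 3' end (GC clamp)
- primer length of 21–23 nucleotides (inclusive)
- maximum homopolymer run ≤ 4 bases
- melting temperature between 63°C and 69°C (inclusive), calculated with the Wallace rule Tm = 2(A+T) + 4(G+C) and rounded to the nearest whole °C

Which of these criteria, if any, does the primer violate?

Meets all criteria.

Base counts: A=6, T=3, G=5, C=7 (length 21).
GC clamp: 3' end CC has 2 G/C ✓
length: length 21 ✓
homopolymer run: longest run = 2 ✓
Tm: Tm = 2·9 + 4·12 = 66°C ✓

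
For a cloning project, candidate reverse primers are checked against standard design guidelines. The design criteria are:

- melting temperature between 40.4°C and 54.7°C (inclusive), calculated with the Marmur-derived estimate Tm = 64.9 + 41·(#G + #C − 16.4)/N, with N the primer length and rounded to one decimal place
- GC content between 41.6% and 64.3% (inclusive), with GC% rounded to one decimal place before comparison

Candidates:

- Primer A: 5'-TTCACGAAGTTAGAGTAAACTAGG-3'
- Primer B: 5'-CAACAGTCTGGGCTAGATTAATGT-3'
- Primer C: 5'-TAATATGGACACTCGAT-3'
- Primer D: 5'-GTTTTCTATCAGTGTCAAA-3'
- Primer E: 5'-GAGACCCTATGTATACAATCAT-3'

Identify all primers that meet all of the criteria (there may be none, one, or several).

Primer A (24 nt, A=9 T=6 G=6 C=3): Tm = 64.9 + 41·(9 − 16.4)/24 = 52.3°C ✓; GC 9/24 = 37.5%, outside 41.6–64.3% ✗ — fails.
Primer B (24 nt, A=7 T=7 G=6 C=4): Tm = 64.9 + 41·(10 − 16.4)/24 = 54.0°C ✓; GC 10/24 = 41.7% ✓ — passes.
Primer C (17 nt, A=6 T=5 G=3 C=3): Tm = 64.9 + 41·(6 − 16.4)/17 = 39.8°C, outside 40.4–54.7°C ✗; GC 6/17 = 35.3%, outside 41.6–64.3% ✗ — fails.
Primer D (19 nt, A=5 T=8 G=3 C=3): Tm = 64.9 + 41·(6 − 16.4)/19 = 42.5°C ✓; GC 6/19 = 31.6%, outside 41.6–64.3% ✗ — fails.
Primer E (22 nt, A=8 T=6 G=3 C=5): Tm = 64.9 + 41·(8 − 16.4)/22 = 49.2°C ✓; GC 8/22 = 36.4%, outside 41.6–64.3% ✗ — fails.

Primer B only.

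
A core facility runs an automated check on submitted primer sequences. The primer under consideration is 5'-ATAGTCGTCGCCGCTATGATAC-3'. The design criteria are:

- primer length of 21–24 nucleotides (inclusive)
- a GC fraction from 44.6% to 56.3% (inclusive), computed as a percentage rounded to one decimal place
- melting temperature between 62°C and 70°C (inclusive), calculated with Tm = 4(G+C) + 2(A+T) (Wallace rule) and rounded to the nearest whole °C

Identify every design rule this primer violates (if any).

Base counts: A=5, T=6, G=5, C=6 (length 22).
length: length 22 ✓
GC content: GC 11/22 = 50.0% ✓
Tm: Tm = 2·11 + 4·11 = 66°C ✓

Meets all criteria.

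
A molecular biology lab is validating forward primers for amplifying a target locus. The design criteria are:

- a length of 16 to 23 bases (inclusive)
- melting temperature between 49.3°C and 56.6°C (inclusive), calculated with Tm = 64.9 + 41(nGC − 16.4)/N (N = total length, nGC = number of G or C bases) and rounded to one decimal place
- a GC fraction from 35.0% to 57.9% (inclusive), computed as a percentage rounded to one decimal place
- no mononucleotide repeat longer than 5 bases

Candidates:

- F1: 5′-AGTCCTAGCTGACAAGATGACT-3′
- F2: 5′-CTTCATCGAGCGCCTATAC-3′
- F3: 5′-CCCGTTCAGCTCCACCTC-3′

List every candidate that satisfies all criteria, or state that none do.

F1 and F2.

F1 (22 nt, A=7 T=5 G=5 C=5): length 22 ✓; Tm = 64.9 + 41·(10 − 16.4)/22 = 53.0°C ✓; GC 10/22 = 45.5% ✓; longest run = 2 ✓ — passes.
F2 (19 nt, A=4 T=5 G=3 C=7): length 19 ✓; Tm = 64.9 + 41·(10 − 16.4)/19 = 51.1°C ✓; GC 10/19 = 52.6% ✓; longest run = 2 ✓ — passes.
F3 (18 nt, A=2 T=4 G=2 C=10): length 18 ✓; Tm = 64.9 + 41·(12 − 16.4)/18 = 54.9°C ✓; GC 12/18 = 66.7%, outside 35.0–57.9% ✗; longest run = 3 ✓ — fails.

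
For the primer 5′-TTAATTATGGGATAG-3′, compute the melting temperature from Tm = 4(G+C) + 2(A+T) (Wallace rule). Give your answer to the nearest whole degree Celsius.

38°C

Base counts: A=5, T=6, G=4, C=0 (length 15).
Tm = 2·(5+6) + 4·(4+0) = 2·11 + 4·4 = 22 + 16 = 38°C.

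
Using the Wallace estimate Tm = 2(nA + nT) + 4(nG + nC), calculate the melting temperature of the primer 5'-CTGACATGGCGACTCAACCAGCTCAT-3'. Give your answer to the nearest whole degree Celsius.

80°C

Base counts: A=7, T=5, G=5, C=9 (length 26).
Tm = 2·(7+5) + 4·(5+9) = 2·12 + 4·14 = 24 + 56 = 80°C.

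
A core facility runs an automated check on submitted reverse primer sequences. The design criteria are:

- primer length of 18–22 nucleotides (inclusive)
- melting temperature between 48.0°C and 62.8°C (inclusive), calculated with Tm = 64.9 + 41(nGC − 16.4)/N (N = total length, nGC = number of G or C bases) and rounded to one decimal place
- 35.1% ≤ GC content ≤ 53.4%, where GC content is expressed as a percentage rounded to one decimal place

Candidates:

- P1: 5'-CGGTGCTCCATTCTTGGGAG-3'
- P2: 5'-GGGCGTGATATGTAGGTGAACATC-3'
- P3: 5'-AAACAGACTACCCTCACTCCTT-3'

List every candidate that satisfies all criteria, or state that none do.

P1 (20 nt, A=2 T=6 G=7 C=5): length 20 ✓; Tm = 64.9 + 41·(12 − 16.4)/20 = 55.9°C ✓; GC 12/20 = 60.0%, outside 35.1–53.4% ✗ — fails.
P2 (24 nt, A=6 T=6 G=9 C=3): length 24, outside 18–22 ✗; Tm = 64.9 + 41·(12 − 16.4)/24 = 57.4°C ✓; GC 12/24 = 50.0% ✓ — fails.
P3 (22 nt, A=7 T=5 G=1 C=9): length 22 ✓; Tm = 64.9 + 41·(10 − 16.4)/22 = 53.0°C ✓; GC 10/22 = 45.5% ✓ — passes.

P3 only.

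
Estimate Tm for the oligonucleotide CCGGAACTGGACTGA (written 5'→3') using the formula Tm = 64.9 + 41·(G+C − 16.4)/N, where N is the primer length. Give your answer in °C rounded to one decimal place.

44.7°C

Base counts: A=4, T=2, G=5, C=4; G+C = 9, N = 15.
Tm = 64.9 + 41·(9 − 16.4)/15 = 64.9 + -303.40/15 = 44.7°C.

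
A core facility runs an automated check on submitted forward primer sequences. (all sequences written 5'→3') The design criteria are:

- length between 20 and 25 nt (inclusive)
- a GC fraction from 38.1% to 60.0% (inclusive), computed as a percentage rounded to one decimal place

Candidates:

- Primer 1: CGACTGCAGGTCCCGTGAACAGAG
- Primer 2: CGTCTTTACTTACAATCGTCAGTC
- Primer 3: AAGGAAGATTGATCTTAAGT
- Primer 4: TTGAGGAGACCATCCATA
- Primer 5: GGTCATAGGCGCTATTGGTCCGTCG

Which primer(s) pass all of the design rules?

Primer 1 (24 nt, A=6 T=3 G=8 C=7): length 24 ✓; GC 15/24 = 62.5%, outside 38.1–60.0% ✗ — fails.
Primer 2 (24 nt, A=5 T=9 G=3 C=7): length 24 ✓; GC 10/24 = 41.7% ✓ — passes.
Primer 3 (20 nt, A=8 T=6 G=5 C=1): length 20 ✓; GC 6/20 = 30.0%, outside 38.1–60.0% ✗ — fails.
Primer 4 (18 nt, A=6 T=4 G=4 C=4): length 18, outside 20–25 ✗; GC 8/18 = 44.4% ✓ — fails.
Primer 5 (25 nt, A=3 T=7 G=9 C=6): length 25 ✓; GC 15/25 = 60.0% ✓ — passes.

Primer 2 and Primer 5.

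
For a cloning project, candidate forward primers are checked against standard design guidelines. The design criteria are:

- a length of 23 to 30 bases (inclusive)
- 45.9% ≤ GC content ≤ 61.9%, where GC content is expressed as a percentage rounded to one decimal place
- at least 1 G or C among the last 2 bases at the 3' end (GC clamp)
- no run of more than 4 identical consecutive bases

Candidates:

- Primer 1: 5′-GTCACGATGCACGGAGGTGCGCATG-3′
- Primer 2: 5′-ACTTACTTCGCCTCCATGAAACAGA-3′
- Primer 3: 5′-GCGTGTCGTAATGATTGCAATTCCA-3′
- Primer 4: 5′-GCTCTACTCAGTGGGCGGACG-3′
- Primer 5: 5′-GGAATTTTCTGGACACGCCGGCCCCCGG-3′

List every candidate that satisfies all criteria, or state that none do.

Primer 1 (25 nt, A=5 T=4 G=10 C=6): length 25 ✓; GC 16/25 = 64.0%, outside 45.9–61.9% ✗; 3' end TG has 1 G/C ✓; longest run = 2 ✓ — fails.
Primer 2 (25 nt, A=8 T=6 G=3 C=8): length 25 ✓; GC 11/25 = 44.0%, outside 45.9–61.9% ✗; 3' end GA has 1 G/C ✓; longest run = 3 ✓ — fails.
Primer 3 (25 nt, A=6 T=8 G=6 C=5): length 25 ✓; GC 11/25 = 44.0%, outside 45.9–61.9% ✗; 3' end CA has 1 G/C ✓; longest run = 2 ✓ — fails.
Primer 4 (21 nt, A=3 T=4 G=8 C=6): length 21, outside 23–30 ✗; GC 14/21 = 66.7%, outside 45.9–61.9% ✗; 3' end CG has 2 G/C ✓; longest run = 3 ✓ — fails.
Primer 5 (28 nt, A=4 T=5 G=9 C=10): length 28 ✓; GC 19/28 = 67.9%, outside 45.9–61.9% ✗; 3' end GG has 2 G/C ✓; longest run = 5, exceeds 4 ✗ — fails.

None of the candidates satisfy all criteria.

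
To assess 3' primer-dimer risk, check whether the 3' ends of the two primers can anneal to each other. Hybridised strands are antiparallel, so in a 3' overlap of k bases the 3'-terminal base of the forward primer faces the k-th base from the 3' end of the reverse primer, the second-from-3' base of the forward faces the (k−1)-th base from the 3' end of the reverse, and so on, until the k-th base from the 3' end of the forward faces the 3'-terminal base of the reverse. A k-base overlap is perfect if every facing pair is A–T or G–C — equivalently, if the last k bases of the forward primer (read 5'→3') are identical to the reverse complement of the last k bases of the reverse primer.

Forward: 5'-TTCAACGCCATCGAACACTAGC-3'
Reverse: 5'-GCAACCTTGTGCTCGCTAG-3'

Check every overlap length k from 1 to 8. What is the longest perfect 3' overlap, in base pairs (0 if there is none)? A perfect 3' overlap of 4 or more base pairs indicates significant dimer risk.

Longest perfect overlap: 5 complementary base pairs; significant dimer risk (threshold 4).

Last 8 bases (5'→3') — forward …ACACTAGC, reverse …CTCGCTAG.
Reverse complement of the reverse primer's last 8 bases: CTAGCGAG; its first k bases are the reverse complement of the reverse primer's last k bases, so a perfect k-base overlap needs the forward primer's last k bases to equal them.
Comparing (forward last k vs required): k=1: C vs C ✓; k=2: GC vs CT ✗; k=3: AGC vs CTA ✗; k=4: TAGC vs CTAG ✗; k=5: CTAGC vs CTAGC ✓; k=6: ACTAGC vs CTAGCG ✗; k=7: CACTAGC vs CTAGCGA ✗; k=8: ACACTAGC vs CTAGCGAG ✗.
Perfect overlaps at k = 1, 5; the largest is 5.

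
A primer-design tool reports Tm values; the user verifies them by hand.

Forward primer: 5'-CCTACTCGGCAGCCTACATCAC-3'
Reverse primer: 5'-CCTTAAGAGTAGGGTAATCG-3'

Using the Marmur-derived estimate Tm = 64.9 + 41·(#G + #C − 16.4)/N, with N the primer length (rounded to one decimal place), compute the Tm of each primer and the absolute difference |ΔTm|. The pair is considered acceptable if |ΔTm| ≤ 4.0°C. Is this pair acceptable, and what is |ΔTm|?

Forward: G+C = 13, N = 22 → Tm = 64.9 + 41·(13 − 16.4)/22 = 58.6°C.
Reverse: G+C = 9, N = 20 → Tm = 64.9 + 41·(9 − 16.4)/20 = 49.7°C.
|ΔTm| = |58.6 − 49.7| = 8.9°C, > 4.0°C.

|ΔTm| = 8.9°C; the pair is not acceptable.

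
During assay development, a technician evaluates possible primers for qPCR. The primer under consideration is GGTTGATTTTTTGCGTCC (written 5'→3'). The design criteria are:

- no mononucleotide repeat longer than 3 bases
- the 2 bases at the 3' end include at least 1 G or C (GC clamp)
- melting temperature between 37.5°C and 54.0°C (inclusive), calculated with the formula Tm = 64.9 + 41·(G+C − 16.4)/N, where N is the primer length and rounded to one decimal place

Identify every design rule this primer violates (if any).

Fails: homopolymer run.

Base counts: A=1, T=9, G=5, C=3 (length 18).
homopolymer run: longest run = 6, exceeds 3 ✗
GC clamp: 3' end CC has 2 G/C ✓
Tm: Tm = 64.9 + 41·(8 − 16.4)/18 = 45.8°C ✓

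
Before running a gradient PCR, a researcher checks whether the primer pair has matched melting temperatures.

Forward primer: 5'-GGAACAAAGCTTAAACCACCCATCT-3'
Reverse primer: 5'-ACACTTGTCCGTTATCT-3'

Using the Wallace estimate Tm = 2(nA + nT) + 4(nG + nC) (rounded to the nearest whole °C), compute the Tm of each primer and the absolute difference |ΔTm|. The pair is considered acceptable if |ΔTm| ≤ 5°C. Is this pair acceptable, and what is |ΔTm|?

|ΔTm| = 24°C; the pair is not acceptable.

Forward: A=10 T=4 G=3 C=8 → Tm = 2·14 + 4·11 = 72°C.
Reverse: A=3 T=7 G=2 C=5 → Tm = 2·10 + 4·7 = 48°C.
|ΔTm| = |72 − 48| = 24°C, > 5°C.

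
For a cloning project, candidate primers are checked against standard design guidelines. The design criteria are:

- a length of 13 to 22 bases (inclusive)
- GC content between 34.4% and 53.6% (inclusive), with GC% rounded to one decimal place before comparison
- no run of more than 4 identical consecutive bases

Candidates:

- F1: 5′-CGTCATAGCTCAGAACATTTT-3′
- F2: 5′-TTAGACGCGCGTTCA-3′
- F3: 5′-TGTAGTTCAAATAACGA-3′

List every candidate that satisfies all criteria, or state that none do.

F1 and F2.

F1 (21 nt, A=6 T=7 G=3 C=5): length 21 ✓; GC 8/21 = 38.1% ✓; longest run = 4 ✓ — passes.
F2 (15 nt, A=3 T=4 G=4 C=4): length 15 ✓; GC 8/15 = 53.3% ✓; longest run = 2 ✓ — passes.
F3 (17 nt, A=7 T=5 G=3 C=2): length 17 ✓; GC 5/17 = 29.4%, outside 34.4–53.6% ✗; longest run = 3 ✓ — fails.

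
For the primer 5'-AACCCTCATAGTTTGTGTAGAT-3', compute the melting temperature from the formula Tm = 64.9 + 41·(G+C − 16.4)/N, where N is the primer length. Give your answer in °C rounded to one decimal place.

49.2°C

Base counts: A=6, T=8, G=4, C=4; G+C = 8, N = 22.
Tm = 64.9 + 41·(8 − 16.4)/22 = 64.9 + -344.40/22 = 49.2°C.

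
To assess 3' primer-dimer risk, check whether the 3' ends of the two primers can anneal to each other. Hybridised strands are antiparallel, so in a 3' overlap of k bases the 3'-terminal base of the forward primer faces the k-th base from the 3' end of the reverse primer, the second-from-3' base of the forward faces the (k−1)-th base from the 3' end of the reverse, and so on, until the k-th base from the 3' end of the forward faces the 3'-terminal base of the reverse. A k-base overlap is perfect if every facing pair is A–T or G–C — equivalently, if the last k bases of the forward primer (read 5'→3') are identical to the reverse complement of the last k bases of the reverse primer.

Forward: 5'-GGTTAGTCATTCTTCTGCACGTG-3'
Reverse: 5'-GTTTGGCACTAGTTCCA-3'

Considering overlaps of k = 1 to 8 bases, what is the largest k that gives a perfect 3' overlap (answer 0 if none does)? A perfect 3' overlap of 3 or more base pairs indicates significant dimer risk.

Longest perfect overlap: 2 complementary base pairs; below the dimer-risk threshold (threshold 3).

Last 8 bases (5'→3') — forward …TGCACGTG, reverse …TAGTTCCA.
Reverse complement of the reverse primer's last 8 bases: TGGAACTA; its first k bases are the reverse complement of the reverse primer's last k bases, so a perfect k-base overlap needs the forward primer's last k bases to equal them.
Comparing (forward last k vs required): k=1: G vs T ✗; k=2: TG vs TG ✓; k=3: GTG vs TGG ✗; k=4: CGTG vs TGGA ✗; k=5: ACGTG vs TGGAA ✗; k=6: CACGTG vs TGGAAC ✗; k=7: GCACGTG vs TGGAACT ✗; k=8: TGCACGTG vs TGGAACTA ✗.
Only k = 2 is perfect, so the longest perfect 3' overlap is 2.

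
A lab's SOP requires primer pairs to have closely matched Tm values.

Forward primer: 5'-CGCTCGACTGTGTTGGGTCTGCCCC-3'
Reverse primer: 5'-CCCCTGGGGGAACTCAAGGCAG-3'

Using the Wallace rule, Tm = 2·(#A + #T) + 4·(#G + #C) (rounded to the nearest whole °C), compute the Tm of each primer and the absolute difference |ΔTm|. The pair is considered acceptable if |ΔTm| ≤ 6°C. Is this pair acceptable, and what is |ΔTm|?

Forward: A=1 T=7 G=8 C=9 → Tm = 2·8 + 4·17 = 84°C.
Reverse: A=5 T=2 G=8 C=7 → Tm = 2·7 + 4·15 = 74°C.
|ΔTm| = |84 − 74| = 10°C, > 6°C.

|ΔTm| = 10°C; the pair is not acceptable.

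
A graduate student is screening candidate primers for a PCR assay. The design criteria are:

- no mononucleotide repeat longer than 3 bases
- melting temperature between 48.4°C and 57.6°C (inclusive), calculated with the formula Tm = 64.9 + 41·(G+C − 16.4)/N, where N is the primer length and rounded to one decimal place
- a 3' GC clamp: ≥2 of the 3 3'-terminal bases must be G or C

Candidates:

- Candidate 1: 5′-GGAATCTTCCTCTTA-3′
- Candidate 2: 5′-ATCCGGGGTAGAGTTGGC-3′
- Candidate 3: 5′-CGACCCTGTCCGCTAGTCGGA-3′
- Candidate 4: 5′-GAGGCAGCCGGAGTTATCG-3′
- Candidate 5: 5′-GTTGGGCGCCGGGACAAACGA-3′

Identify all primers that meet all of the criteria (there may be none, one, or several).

Candidate 1 (15 nt, A=3 T=6 G=2 C=4): longest run = 2 ✓; Tm = 64.9 + 41·(6 − 16.4)/15 = 36.5°C, outside 48.4–57.6°C ✗; 3' end TTA has 0 G/C, need ≥2 ✗ — fails.
Candidate 2 (18 nt, A=3 T=4 G=8 C=3): longest run = 4, exceeds 3 ✗; Tm = 64.9 + 41·(11 − 16.4)/18 = 52.6°C ✓; 3' end GGC has 3 G/C ✓ — fails.
Candidate 3 (21 nt, A=3 T=4 G=6 C=8): longest run = 3 ✓; Tm = 64.9 + 41·(14 − 16.4)/21 = 60.2°C, outside 48.4–57.6°C ✗; 3' end GGA has 2 G/C ✓ — fails.
Candidate 4 (19 nt, A=4 T=3 G=8 C=4): longest run = 2 ✓; Tm = 64.9 + 41·(12 − 16.4)/19 = 55.4°C ✓; 3' end TCG has 2 G/C ✓ — passes.
Candidate 5 (21 nt, A=5 T=2 G=9 C=5): longest run = 3 ✓; Tm = 64.9 + 41·(14 − 16.4)/21 = 60.2°C, outside 48.4–57.6°C ✗; 3' end CGA has 2 G/C ✓ — fails.

Candidate 4 only.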